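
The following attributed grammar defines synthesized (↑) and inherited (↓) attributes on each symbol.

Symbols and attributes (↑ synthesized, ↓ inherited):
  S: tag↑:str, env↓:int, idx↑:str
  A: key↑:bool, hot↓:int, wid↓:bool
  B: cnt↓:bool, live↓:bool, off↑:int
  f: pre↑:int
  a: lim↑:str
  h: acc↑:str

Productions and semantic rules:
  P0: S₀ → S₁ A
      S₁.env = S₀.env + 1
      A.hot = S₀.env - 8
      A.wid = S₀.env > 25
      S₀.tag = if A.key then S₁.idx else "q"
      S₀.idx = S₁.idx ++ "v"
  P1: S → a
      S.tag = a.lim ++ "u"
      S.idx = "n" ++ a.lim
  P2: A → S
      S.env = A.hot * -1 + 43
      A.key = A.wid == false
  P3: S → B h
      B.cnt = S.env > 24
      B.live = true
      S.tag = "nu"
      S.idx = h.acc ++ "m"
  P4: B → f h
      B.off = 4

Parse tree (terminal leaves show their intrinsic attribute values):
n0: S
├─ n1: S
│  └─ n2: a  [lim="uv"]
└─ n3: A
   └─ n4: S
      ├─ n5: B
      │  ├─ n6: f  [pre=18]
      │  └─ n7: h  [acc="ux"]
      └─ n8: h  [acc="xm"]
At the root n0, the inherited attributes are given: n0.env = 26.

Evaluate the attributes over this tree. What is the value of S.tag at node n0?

"q"

1. n0.env = 26  [given at root]
2. n1.env = 27  [S₀.env + 1]
3. n2.lim = "uv"  [terminal]
4. n1.tag = "uvu"  [a.lim ++ "u"]
5. n1.idx = "nuv"  ["n" ++ a.lim]
6. n3.hot = 18  [S₀.env - 8]
7. n3.wid = true  [S₀.env > 25]
8. n4.env = 25  [A.hot * -1 + 43]
9. n5.cnt = true  [S.env > 24]
10. n5.live = true  [true]
11. n6.pre = 18  [terminal]
12. n7.acc = "ux"  [terminal]
13. n5.off = 4  [4]
14. n8.acc = "xm"  [terminal]
15. n4.tag = "nu"  ["nu"]
16. n4.idx = "xmm"  [h.acc ++ "m"]
17. n3.key = false  [A.wid == false]
18. n0.tag = "q"  [if A.key then S₁.idx else "q"]
19. n0.idx = "nuvv"  [S₁.idx ++ "v"]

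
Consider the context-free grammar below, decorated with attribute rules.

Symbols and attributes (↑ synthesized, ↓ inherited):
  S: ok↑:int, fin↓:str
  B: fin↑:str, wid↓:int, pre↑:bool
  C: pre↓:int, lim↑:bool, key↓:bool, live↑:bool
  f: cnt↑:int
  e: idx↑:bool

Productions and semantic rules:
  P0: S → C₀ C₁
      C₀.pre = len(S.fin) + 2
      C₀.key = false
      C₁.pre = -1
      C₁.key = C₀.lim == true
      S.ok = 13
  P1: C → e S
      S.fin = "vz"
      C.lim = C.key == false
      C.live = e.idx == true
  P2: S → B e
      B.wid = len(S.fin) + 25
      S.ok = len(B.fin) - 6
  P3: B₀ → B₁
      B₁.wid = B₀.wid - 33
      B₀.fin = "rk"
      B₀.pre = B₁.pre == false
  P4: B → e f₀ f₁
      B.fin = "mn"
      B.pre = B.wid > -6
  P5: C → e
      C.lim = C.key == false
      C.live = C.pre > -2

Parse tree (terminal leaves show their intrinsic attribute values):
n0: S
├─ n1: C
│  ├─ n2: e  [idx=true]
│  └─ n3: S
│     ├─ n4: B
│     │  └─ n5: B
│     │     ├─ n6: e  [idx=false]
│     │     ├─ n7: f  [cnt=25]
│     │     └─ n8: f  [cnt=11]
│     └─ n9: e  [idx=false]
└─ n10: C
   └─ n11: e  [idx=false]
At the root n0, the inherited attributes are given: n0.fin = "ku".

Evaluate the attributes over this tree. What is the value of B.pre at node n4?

1. n0.fin = "ku"  [given at root]
2. n1.pre = 4  [len(S.fin) + 2]
3. n1.key = false  [false]
4. n2.idx = true  [terminal]
5. n3.fin = "vz"  ["vz"]
6. n4.wid = 27  [len(S.fin) + 25]
7. n5.wid = -6  [B₀.wid - 33]
8. n6.idx = false  [terminal]
9. n7.cnt = 25  [terminal]
10. n8.cnt = 11  [terminal]
11. n5.fin = "mn"  ["mn"]
12. n5.pre = false  [B.wid > -6]
13. n4.fin = "rk"  ["rk"]
14. n4.pre = true  [B₁.pre == false]
15. n9.idx = false  [terminal]
16. n3.ok = -4  [len(B.fin) - 6]
17. n1.lim = true  [C.key == false]
18. n1.live = true  [e.idx == true]
19. n10.pre = -1  [-1]
20. n10.key = true  [C₀.lim == true]
21. n11.idx = false  [terminal]
22. n10.lim = false  [C.key == false]
23. n10.live = true  [C.pre > -2]
24. n0.ok = 13  [13]

true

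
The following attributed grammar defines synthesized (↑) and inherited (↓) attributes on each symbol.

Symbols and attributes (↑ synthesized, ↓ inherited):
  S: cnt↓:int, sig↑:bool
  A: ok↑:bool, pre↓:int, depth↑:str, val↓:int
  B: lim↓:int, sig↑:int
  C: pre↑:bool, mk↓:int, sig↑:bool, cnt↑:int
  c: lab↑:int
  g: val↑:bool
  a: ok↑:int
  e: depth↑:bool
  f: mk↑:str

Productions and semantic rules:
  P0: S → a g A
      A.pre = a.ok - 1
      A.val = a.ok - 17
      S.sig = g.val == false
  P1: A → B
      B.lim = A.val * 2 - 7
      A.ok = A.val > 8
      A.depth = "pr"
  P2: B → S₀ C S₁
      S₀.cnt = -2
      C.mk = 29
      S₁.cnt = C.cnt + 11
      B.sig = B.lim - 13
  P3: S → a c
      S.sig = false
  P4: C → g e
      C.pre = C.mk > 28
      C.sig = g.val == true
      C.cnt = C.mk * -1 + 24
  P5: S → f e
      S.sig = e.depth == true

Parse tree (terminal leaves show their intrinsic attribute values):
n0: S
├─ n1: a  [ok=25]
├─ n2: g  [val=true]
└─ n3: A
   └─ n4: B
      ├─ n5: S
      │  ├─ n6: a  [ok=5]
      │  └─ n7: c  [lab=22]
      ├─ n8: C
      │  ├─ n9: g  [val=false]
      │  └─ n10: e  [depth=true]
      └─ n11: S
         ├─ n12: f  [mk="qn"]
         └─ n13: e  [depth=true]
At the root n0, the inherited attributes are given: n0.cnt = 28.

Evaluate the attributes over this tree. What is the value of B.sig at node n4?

-4

1. n0.cnt = 28  [given at root]
2. n1.ok = 25  [terminal]
3. n2.val = true  [terminal]
4. n3.pre = 24  [a.ok - 1]
5. n3.val = 8  [a.ok - 17]
6. n4.lim = 9  [A.val * 2 - 7]
7. n5.cnt = -2  [-2]
8. n6.ok = 5  [terminal]
9. n7.lab = 22  [terminal]
10. n5.sig = false  [false]
11. n8.mk = 29  [29]
12. n9.val = false  [terminal]
13. n10.depth = true  [terminal]
14. n8.pre = true  [C.mk > 28]
15. n8.sig = false  [g.val == true]
16. n8.cnt = -5  [C.mk * -1 + 24]
17. n11.cnt = 6  [C.cnt + 11]
18. n12.mk = "qn"  [terminal]
19. n13.depth = true  [terminal]
20. n11.sig = true  [e.depth == true]
21. n4.sig = -4  [B.lim - 13]
22. n3.ok = false  [A.val > 8]
23. n3.depth = "pr"  ["pr"]
24. n0.sig = false  [g.val == false]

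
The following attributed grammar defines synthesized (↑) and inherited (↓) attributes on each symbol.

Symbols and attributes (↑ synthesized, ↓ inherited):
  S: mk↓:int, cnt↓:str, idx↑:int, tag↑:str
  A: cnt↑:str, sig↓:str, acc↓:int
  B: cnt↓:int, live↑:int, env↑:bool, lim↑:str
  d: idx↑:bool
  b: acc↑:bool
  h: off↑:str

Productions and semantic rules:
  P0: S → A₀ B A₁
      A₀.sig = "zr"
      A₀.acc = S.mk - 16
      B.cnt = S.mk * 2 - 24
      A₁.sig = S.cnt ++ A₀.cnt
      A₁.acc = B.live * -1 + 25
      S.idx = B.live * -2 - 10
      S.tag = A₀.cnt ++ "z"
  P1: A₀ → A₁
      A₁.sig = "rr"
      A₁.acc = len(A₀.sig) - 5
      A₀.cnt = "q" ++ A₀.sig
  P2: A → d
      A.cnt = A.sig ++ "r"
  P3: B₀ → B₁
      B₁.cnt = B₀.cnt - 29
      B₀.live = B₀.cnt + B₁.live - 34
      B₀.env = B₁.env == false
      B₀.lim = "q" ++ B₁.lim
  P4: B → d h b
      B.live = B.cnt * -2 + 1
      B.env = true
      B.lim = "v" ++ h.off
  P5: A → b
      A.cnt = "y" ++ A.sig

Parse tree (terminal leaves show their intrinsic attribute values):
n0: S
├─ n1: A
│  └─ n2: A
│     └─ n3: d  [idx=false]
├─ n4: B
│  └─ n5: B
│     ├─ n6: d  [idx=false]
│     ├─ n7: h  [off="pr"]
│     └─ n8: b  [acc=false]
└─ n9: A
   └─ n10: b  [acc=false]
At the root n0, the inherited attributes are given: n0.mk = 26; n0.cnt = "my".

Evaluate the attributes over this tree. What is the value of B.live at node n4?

-3

1. n0.mk = 26  [given at root]
2. n0.cnt = "my"  [given at root]
3. n1.sig = "zr"  ["zr"]
4. n1.acc = 10  [S.mk - 16]
5. n2.sig = "rr"  ["rr"]
6. n2.acc = -3  [len(A₀.sig) - 5]
7. n3.idx = false  [terminal]
8. n2.cnt = "rrr"  [A.sig ++ "r"]
9. n1.cnt = "qzr"  ["q" ++ A₀.sig]
10. n4.cnt = 28  [S.mk * 2 - 24]
11. n5.cnt = -1  [B₀.cnt - 29]
12. n6.idx = false  [terminal]
13. n7.off = "pr"  [terminal]
14. n8.acc = false  [terminal]
15. n5.live = 3  [B.cnt * -2 + 1]
16. n5.env = true  [true]
17. n5.lim = "vpr"  ["v" ++ h.off]
18. n4.live = -3  [B₀.cnt + B₁.live - 34]
19. n4.env = false  [B₁.env == false]
20. n4.lim = "qvpr"  ["q" ++ B₁.lim]
21. n9.sig = "myqzr"  [S.cnt ++ A₀.cnt]
22. n9.acc = 28  [B.live * -1 + 25]
23. n10.acc = false  [terminal]
24. n9.cnt = "ymyqzr"  ["y" ++ A.sig]
25. n0.idx = -4  [B.live * -2 - 10]
26. n0.tag = "qzrz"  [A₀.cnt ++ "z"]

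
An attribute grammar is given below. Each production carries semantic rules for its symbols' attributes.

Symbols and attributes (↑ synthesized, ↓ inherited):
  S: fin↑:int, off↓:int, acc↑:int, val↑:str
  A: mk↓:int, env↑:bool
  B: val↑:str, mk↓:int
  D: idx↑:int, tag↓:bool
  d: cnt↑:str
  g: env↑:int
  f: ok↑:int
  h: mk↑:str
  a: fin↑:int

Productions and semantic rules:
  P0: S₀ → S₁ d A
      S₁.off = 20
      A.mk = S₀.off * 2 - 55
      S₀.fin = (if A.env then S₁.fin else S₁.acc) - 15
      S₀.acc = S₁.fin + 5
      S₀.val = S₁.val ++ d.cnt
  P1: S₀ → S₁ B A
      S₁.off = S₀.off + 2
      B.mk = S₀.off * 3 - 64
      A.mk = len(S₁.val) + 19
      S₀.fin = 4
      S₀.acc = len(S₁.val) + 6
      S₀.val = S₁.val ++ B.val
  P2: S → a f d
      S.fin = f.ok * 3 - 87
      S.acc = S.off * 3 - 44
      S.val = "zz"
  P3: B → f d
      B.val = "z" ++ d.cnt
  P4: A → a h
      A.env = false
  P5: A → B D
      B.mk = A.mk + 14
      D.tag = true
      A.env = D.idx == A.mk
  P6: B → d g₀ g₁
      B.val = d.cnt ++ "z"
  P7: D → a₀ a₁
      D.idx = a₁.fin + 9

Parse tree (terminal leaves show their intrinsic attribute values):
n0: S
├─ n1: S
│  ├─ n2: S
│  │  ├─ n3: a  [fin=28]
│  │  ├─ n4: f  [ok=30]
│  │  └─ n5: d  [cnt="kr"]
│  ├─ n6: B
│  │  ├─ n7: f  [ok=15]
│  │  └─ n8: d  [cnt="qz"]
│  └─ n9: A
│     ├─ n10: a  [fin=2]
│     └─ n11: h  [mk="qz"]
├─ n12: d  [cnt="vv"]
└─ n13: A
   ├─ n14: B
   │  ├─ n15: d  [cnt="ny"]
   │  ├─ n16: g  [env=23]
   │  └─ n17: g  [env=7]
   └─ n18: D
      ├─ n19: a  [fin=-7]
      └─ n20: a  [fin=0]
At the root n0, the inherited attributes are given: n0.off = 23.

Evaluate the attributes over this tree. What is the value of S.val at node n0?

"zzzqzvv"

1. n0.off = 23  [given at root]
2. n1.off = 20  [20]
3. n2.off = 22  [S₀.off + 2]
4. n3.fin = 28  [terminal]
5. n4.ok = 30  [terminal]
6. n5.cnt = "kr"  [terminal]
7. n2.fin = 3  [f.ok * 3 - 87]
8. n2.acc = 22  [S.off * 3 - 44]
9. n2.val = "zz"  ["zz"]
10. n6.mk = -4  [S₀.off * 3 - 64]
11. n7.ok = 15  [terminal]
12. n8.cnt = "qz"  [terminal]
13. n6.val = "zqz"  ["z" ++ d.cnt]
14. n9.mk = 21  [len(S₁.val) + 19]
15. n10.fin = 2  [terminal]
16. n11.mk = "qz"  [terminal]
17. n9.env = false  [false]
18. n1.fin = 4  [4]
19. n1.acc = 8  [len(S₁.val) + 6]
20. n1.val = "zzzqz"  [S₁.val ++ B.val]
21. n12.cnt = "vv"  [terminal]
22. n13.mk = -9  [S₀.off * 2 - 55]
23. n14.mk = 5  [A.mk + 14]
24. n15.cnt = "ny"  [terminal]
25. n16.env = 23  [terminal]
26. n17.env = 7  [terminal]
27. n14.val = "nyz"  [d.cnt ++ "z"]
28. n18.tag = true  [true]
29. n19.fin = -7  [terminal]
30. n20.fin = 0  [terminal]
31. n18.idx = 9  [a₁.fin + 9]
32. n13.env = false  [D.idx == A.mk]
33. n0.fin = -7  [(if A.env then S₁.fin else S₁.acc) - 15]
34. n0.acc = 9  [S₁.fin + 5]
35. n0.val = "zzzqzvv"  [S₁.val ++ d.cnt]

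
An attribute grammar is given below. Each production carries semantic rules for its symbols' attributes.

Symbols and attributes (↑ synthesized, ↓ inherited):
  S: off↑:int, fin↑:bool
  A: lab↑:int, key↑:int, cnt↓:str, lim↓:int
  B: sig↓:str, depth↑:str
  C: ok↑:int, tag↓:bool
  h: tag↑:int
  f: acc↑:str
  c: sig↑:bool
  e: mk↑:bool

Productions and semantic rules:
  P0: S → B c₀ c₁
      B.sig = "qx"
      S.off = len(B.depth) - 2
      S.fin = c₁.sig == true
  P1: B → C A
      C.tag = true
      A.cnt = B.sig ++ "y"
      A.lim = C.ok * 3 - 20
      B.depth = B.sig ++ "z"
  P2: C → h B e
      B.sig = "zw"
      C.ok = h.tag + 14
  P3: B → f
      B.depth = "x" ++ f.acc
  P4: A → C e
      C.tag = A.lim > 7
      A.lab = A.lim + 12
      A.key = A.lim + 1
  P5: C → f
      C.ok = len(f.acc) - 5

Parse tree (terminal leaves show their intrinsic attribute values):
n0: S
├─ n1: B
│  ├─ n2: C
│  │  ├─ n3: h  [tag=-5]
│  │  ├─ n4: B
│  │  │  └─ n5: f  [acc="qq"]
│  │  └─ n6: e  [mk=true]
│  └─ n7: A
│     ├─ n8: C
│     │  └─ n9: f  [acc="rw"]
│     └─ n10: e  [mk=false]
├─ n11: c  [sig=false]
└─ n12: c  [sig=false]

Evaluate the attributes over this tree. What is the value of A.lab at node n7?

1. n1.sig = "qx"  ["qx"]
2. n2.tag = true  [true]
3. n3.tag = -5  [terminal]
4. n4.sig = "zw"  ["zw"]
5. n5.acc = "qq"  [terminal]
6. n4.depth = "xqq"  ["x" ++ f.acc]
7. n6.mk = true  [terminal]
8. n2.ok = 9  [h.tag + 14]
9. n7.cnt = "qxy"  [B.sig ++ "y"]
10. n7.lim = 7  [C.ok * 3 - 20]
11. n8.tag = false  [A.lim > 7]
12. n9.acc = "rw"  [terminal]
13. n8.ok = -3  [len(f.acc) - 5]
14. n10.mk = false  [terminal]
15. n7.lab = 19  [A.lim + 12]
16. n7.key = 8  [A.lim + 1]
17. n1.depth = "qxz"  [B.sig ++ "z"]
18. n11.sig = false  [terminal]
19. n12.sig = false  [terminal]
20. n0.off = 1  [len(B.depth) - 2]
21. n0.fin = false  [c₁.sig == true]

19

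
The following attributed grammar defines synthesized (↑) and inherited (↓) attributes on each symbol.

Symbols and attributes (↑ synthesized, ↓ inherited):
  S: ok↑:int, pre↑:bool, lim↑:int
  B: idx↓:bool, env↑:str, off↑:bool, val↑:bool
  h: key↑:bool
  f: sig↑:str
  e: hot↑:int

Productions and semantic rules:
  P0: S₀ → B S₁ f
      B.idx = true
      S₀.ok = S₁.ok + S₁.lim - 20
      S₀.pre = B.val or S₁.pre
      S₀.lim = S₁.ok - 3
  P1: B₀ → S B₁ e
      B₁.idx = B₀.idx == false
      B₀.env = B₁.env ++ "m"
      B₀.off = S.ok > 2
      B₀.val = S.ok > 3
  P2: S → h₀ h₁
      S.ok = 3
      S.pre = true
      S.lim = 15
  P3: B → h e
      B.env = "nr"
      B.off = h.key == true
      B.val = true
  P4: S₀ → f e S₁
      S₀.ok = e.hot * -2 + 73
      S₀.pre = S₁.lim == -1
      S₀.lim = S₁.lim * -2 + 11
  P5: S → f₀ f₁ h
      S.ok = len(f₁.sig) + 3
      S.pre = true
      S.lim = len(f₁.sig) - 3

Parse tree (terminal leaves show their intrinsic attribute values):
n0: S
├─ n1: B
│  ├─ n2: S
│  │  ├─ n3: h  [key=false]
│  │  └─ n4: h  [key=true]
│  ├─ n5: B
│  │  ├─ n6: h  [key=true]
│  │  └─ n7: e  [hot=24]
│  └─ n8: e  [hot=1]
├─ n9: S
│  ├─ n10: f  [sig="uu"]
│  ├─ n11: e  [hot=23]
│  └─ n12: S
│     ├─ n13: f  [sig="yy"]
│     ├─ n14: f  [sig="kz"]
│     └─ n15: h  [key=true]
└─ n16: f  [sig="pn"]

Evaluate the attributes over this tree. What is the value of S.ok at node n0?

1. n1.idx = true  [true]
2. n3.key = false  [terminal]
3. n4.key = true  [terminal]
4. n2.ok = 3  [3]
5. n2.pre = true  [true]
6. n2.lim = 15  [15]
7. n5.idx = false  [B₀.idx == false]
8. n6.key = true  [terminal]
9. n7.hot = 24  [terminal]
10. n5.env = "nr"  ["nr"]
11. n5.off = true  [h.key == true]
12. n5.val = true  [true]
13. n8.hot = 1  [terminal]
14. n1.env = "nrm"  [B₁.env ++ "m"]
15. n1.off = true  [S.ok > 2]
16. n1.val = false  [S.ok > 3]
17. n10.sig = "uu"  [terminal]
18. n11.hot = 23  [terminal]
19. n13.sig = "yy"  [terminal]
20. n14.sig = "kz"  [terminal]
21. n15.key = true  [terminal]
22. n12.ok = 5  [len(f₁.sig) + 3]
23. n12.pre = true  [true]
24. n12.lim = -1  [len(f₁.sig) - 3]
25. n9.ok = 27  [e.hot * -2 + 73]
26. n9.pre = true  [S₁.lim == -1]
27. n9.lim = 13  [S₁.lim * -2 + 11]
28. n16.sig = "pn"  [terminal]
29. n0.ok = 20  [S₁.ok + S₁.lim - 20]
30. n0.pre = true  [B.val or S₁.pre]
31. n0.lim = 24  [S₁.ok - 3]

20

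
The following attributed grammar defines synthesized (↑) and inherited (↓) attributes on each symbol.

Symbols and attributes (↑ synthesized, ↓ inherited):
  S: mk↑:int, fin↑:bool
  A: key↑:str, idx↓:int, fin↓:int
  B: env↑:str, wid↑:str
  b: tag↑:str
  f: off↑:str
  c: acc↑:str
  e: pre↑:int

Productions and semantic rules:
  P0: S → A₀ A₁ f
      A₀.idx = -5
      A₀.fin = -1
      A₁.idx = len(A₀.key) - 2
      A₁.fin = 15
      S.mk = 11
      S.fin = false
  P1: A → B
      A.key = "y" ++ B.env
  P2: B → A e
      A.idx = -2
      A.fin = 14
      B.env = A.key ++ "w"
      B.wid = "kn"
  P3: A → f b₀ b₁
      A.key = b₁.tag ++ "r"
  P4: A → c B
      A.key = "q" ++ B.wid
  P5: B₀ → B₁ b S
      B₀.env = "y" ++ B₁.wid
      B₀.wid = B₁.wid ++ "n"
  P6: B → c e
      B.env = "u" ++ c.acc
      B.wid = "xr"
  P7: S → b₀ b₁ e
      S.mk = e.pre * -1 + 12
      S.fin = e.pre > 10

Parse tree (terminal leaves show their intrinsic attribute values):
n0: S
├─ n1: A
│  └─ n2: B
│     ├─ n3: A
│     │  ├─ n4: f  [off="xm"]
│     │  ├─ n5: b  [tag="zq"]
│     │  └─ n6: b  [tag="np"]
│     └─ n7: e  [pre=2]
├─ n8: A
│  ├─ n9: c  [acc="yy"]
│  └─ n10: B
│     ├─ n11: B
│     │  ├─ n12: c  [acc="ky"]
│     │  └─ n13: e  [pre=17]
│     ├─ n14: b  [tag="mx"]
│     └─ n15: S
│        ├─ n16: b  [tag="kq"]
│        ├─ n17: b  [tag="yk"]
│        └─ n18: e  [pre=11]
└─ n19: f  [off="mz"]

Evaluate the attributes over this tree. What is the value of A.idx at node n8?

3

1. n1.idx = -5  [-5]
2. n1.fin = -1  [-1]
3. n3.idx = -2  [-2]
4. n3.fin = 14  [14]
5. n4.off = "xm"  [terminal]
6. n5.tag = "zq"  [terminal]
7. n6.tag = "np"  [terminal]
8. n3.key = "npr"  [b₁.tag ++ "r"]
9. n7.pre = 2  [terminal]
10. n2.env = "nprw"  [A.key ++ "w"]
11. n2.wid = "kn"  ["kn"]
12. n1.key = "ynprw"  ["y" ++ B.env]
13. n8.idx = 3  [len(A₀.key) - 2]
14. n8.fin = 15  [15]
15. n9.acc = "yy"  [terminal]
16. n12.acc = "ky"  [terminal]
17. n13.pre = 17  [terminal]
18. n11.env = "uky"  ["u" ++ c.acc]
19. n11.wid = "xr"  ["xr"]
20. n14.tag = "mx"  [terminal]
21. n16.tag = "kq"  [terminal]
22. n17.tag = "yk"  [terminal]
23. n18.pre = 11  [terminal]
24. n15.mk = 1  [e.pre * -1 + 12]
25. n15.fin = true  [e.pre > 10]
26. n10.env = "yxr"  ["y" ++ B₁.wid]
27. n10.wid = "xrn"  [B₁.wid ++ "n"]
28. n8.key = "qxrn"  ["q" ++ B.wid]
29. n19.off = "mz"  [terminal]
30. n0.mk = 11  [11]
31. n0.fin = false  [false]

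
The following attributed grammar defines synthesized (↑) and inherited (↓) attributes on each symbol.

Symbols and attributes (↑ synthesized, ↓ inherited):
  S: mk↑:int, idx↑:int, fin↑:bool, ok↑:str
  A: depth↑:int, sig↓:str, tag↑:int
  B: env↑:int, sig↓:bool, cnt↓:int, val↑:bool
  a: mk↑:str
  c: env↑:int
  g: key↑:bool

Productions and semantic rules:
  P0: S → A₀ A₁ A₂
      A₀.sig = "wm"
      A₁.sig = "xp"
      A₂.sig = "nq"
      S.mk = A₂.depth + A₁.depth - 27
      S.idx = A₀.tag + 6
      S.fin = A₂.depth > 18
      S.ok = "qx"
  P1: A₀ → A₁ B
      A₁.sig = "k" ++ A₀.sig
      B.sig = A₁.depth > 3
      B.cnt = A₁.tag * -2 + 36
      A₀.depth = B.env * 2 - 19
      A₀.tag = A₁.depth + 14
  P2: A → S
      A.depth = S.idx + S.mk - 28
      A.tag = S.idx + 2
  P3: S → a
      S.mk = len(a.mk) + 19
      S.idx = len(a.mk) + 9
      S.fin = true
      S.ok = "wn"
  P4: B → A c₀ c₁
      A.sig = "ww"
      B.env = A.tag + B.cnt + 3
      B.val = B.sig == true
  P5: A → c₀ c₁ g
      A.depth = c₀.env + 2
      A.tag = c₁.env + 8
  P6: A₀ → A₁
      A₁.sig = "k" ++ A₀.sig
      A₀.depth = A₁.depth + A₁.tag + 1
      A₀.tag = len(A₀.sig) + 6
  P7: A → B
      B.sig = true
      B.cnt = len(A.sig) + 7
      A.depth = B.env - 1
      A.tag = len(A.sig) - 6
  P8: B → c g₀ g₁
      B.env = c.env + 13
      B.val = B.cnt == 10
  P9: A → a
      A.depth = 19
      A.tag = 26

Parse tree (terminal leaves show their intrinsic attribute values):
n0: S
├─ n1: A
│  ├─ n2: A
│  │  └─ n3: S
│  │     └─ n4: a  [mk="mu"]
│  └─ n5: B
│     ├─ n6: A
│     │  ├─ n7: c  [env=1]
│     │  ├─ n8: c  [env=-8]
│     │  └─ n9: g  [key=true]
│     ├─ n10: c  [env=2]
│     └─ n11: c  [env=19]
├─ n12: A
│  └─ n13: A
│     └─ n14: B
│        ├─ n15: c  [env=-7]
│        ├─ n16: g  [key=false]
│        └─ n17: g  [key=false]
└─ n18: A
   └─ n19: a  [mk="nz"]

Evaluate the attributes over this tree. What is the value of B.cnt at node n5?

1. n1.sig = "wm"  ["wm"]
2. n2.sig = "kwm"  ["k" ++ A₀.sig]
3. n4.mk = "mu"  [terminal]
4. n3.mk = 21  [len(a.mk) + 19]
5. n3.idx = 11  [len(a.mk) + 9]
6. n3.fin = true  [true]
7. n3.ok = "wn"  ["wn"]
8. n2.depth = 4  [S.idx + S.mk - 28]
9. n2.tag = 13  [S.idx + 2]
10. n5.sig = true  [A₁.depth > 3]
11. n5.cnt = 10  [A₁.tag * -2 + 36]
12. n6.sig = "ww"  ["ww"]
13. n7.env = 1  [terminal]
14. n8.env = -8  [terminal]
15. n9.key = true  [terminal]
16. n6.depth = 3  [c₀.env + 2]
17. n6.tag = 0  [c₁.env + 8]
18. n10.env = 2  [terminal]
19. n11.env = 19  [terminal]
20. n5.env = 13  [A.tag + B.cnt + 3]
21. n5.val = true  [B.sig == true]
22. n1.depth = 7  [B.env * 2 - 19]
23. n1.tag = 18  [A₁.depth + 14]
24. n12.sig = "xp"  ["xp"]
25. n13.sig = "kxp"  ["k" ++ A₀.sig]
26. n14.sig = true  [true]
27. n14.cnt = 10  [len(A.sig) + 7]
28. n15.env = -7  [terminal]
29. n16.key = false  [terminal]
30. n17.key = false  [terminal]
31. n14.env = 6  [c.env + 13]
32. n14.val = true  [B.cnt == 10]
33. n13.depth = 5  [B.env - 1]
34. n13.tag = -3  [len(A.sig) - 6]
35. n12.depth = 3  [A₁.depth + A₁.tag + 1]
36. n12.tag = 8  [len(A₀.sig) + 6]
37. n18.sig = "nq"  ["nq"]
38. n19.mk = "nz"  [terminal]
39. n18.depth = 19  [19]
40. n18.tag = 26  [26]
41. n0.mk = -5  [A₂.depth + A₁.depth - 27]
42. n0.idx = 24  [A₀.tag + 6]
43. n0.fin = true  [A₂.depth > 18]
44. n0.ok = "qx"  ["qx"]

10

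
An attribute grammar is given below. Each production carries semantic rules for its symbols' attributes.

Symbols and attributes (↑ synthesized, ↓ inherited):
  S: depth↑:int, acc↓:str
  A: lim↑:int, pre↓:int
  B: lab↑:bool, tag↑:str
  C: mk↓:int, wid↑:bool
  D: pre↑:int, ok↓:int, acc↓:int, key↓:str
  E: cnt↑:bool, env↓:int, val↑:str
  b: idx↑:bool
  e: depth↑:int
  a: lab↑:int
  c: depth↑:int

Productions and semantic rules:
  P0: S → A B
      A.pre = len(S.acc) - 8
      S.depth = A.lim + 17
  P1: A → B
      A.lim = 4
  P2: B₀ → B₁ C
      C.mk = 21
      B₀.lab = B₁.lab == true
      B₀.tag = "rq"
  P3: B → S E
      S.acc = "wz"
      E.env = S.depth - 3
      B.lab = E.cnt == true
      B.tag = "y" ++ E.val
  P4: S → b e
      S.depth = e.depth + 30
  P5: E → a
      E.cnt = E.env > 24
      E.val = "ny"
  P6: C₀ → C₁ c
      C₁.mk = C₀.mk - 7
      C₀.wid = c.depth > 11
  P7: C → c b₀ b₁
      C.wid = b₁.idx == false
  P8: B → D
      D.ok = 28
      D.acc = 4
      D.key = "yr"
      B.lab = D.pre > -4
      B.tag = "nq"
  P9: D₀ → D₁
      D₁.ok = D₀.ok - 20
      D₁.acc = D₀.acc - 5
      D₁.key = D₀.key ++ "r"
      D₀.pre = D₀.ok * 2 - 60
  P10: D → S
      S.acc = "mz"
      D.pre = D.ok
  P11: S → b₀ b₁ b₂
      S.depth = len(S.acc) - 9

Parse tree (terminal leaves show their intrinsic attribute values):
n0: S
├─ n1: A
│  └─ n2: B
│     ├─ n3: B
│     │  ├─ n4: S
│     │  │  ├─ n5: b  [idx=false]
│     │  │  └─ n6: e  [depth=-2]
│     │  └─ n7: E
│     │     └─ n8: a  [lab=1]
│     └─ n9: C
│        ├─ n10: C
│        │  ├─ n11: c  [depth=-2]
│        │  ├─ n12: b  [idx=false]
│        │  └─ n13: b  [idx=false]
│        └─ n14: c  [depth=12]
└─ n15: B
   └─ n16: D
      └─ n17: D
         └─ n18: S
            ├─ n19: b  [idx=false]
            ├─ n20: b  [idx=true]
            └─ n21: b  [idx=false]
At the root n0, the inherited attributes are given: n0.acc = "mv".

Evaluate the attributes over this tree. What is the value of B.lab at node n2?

true

1. n0.acc = "mv"  [given at root]
2. n1.pre = -6  [len(S.acc) - 8]
3. n4.acc = "wz"  ["wz"]
4. n5.idx = false  [terminal]
5. n6.depth = -2  [terminal]
6. n4.depth = 28  [e.depth + 30]
7. n7.env = 25  [S.depth - 3]
8. n8.lab = 1  [terminal]
9. n7.cnt = true  [E.env > 24]
10. n7.val = "ny"  ["ny"]
11. n3.lab = true  [E.cnt == true]
12. n3.tag = "yny"  ["y" ++ E.val]
13. n9.mk = 21  [21]
14. n10.mk = 14  [C₀.mk - 7]
15. n11.depth = -2  [terminal]
16. n12.idx = false  [terminal]
17. n13.idx = false  [terminal]
18. n10.wid = true  [b₁.idx == false]
19. n14.depth = 12  [terminal]
20. n9.wid = true  [c.depth > 11]
21. n2.lab = true  [B₁.lab == true]
22. n2.tag = "rq"  ["rq"]
23. n1.lim = 4  [4]
24. n16.ok = 28  [28]
25. n16.acc = 4  [4]
26. n16.key = "yr"  ["yr"]
27. n17.ok = 8  [D₀.ok - 20]
28. n17.acc = -1  [D₀.acc - 5]
29. n17.key = "yrr"  [D₀.key ++ "r"]
30. n18.acc = "mz"  ["mz"]
31. n19.idx = false  [terminal]
32. n20.idx = true  [terminal]
33. n21.idx = false  [terminal]
34. n18.depth = -7  [len(S.acc) - 9]
35. n17.pre = 8  [D.ok]
36. n16.pre = -4  [D₀.ok * 2 - 60]
37. n15.lab = false  [D.pre > -4]
38. n15.tag = "nq"  ["nq"]
39. n0.depth = 21  [A.lim + 17]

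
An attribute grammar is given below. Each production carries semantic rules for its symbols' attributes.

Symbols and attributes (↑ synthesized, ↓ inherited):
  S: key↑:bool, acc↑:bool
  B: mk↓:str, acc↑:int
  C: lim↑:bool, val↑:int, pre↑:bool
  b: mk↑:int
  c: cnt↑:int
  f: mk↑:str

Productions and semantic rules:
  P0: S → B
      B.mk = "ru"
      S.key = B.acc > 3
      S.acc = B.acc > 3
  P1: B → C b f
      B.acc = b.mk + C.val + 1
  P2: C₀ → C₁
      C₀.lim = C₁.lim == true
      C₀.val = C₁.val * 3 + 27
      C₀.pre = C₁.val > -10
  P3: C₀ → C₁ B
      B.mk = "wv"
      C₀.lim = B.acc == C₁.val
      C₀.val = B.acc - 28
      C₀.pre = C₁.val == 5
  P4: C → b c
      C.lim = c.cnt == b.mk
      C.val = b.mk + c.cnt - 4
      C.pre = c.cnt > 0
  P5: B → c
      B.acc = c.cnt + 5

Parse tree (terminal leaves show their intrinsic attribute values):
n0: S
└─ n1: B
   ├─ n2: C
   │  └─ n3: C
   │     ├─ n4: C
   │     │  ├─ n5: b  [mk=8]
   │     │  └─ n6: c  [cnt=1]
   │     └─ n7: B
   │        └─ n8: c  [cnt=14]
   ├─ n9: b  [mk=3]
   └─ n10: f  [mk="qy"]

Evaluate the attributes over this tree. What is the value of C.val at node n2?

0

1. n1.mk = "ru"  ["ru"]
2. n5.mk = 8  [terminal]
3. n6.cnt = 1  [terminal]
4. n4.lim = false  [c.cnt == b.mk]
5. n4.val = 5  [b.mk + c.cnt - 4]
6. n4.pre = true  [c.cnt > 0]
7. n7.mk = "wv"  ["wv"]
8. n8.cnt = 14  [terminal]
9. n7.acc = 19  [c.cnt + 5]
10. n3.lim = false  [B.acc == C₁.val]
11. n3.val = -9  [B.acc - 28]
12. n3.pre = true  [C₁.val == 5]
13. n2.lim = false  [C₁.lim == true]
14. n2.val = 0  [C₁.val * 3 + 27]
15. n2.pre = true  [C₁.val > -10]
16. n9.mk = 3  [terminal]
17. n10.mk = "qy"  [terminal]
18. n1.acc = 4  [b.mk + C.val + 1]
19. n0.key = true  [B.acc > 3]
20. n0.acc = true  [B.acc > 3]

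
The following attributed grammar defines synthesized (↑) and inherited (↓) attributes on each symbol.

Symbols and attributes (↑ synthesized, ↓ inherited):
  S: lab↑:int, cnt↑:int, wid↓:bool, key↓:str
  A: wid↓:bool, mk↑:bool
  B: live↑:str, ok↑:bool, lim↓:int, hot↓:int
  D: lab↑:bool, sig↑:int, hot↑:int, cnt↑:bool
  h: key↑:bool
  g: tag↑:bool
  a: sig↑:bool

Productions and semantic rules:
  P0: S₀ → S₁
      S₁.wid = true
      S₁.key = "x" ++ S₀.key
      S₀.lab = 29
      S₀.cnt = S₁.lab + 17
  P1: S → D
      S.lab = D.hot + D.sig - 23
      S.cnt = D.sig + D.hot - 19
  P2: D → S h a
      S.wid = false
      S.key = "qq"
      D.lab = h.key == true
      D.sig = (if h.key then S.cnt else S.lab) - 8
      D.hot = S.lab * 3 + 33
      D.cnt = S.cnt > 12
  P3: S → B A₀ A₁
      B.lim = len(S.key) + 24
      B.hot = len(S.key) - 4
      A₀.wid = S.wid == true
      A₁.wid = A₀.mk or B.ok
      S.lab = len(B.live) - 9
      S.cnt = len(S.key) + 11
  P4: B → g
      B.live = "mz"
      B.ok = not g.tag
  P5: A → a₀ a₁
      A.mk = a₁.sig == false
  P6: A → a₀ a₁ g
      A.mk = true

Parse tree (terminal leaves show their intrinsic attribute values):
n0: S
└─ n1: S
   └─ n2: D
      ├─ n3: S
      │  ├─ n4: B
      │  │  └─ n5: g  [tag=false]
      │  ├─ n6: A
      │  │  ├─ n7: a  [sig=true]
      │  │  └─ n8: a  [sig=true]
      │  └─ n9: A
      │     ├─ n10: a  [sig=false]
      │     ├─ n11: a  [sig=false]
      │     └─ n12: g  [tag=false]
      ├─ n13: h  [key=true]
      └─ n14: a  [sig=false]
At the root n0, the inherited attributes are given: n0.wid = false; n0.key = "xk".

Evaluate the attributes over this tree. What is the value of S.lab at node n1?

1. n0.wid = false  [given at root]
2. n0.key = "xk"  [given at root]
3. n1.wid = true  [true]
4. n1.key = "xxk"  ["x" ++ S₀.key]
5. n3.wid = false  [false]
6. n3.key = "qq"  ["qq"]
7. n4.lim = 26  [len(S.key) + 24]
8. n4.hot = -2  [len(S.key) - 4]
9. n5.tag = false  [terminal]
10. n4.live = "mz"  ["mz"]
11. n4.ok = true  [not g.tag]
12. n6.wid = false  [S.wid == true]
13. n7.sig = true  [terminal]
14. n8.sig = true  [terminal]
15. n6.mk = false  [a₁.sig == false]
16. n9.wid = true  [A₀.mk or B.ok]
17. n10.sig = false  [terminal]
18. n11.sig = false  [terminal]
19. n12.tag = false  [terminal]
20. n9.mk = true  [true]
21. n3.lab = -7  [len(B.live) - 9]
22. n3.cnt = 13  [len(S.key) + 11]
23. n13.key = true  [terminal]
24. n14.sig = false  [terminal]
25. n2.lab = true  [h.key == true]
26. n2.sig = 5  [(if h.key then S.cnt else S.lab) - 8]
27. n2.hot = 12  [S.lab * 3 + 33]
28. n2.cnt = true  [S.cnt > 12]
29. n1.lab = -6  [D.hot + D.sig - 23]
30. n1.cnt = -2  [D.sig + D.hot - 19]
31. n0.lab = 29  [29]
32. n0.cnt = 11  [S₁.lab + 17]

-6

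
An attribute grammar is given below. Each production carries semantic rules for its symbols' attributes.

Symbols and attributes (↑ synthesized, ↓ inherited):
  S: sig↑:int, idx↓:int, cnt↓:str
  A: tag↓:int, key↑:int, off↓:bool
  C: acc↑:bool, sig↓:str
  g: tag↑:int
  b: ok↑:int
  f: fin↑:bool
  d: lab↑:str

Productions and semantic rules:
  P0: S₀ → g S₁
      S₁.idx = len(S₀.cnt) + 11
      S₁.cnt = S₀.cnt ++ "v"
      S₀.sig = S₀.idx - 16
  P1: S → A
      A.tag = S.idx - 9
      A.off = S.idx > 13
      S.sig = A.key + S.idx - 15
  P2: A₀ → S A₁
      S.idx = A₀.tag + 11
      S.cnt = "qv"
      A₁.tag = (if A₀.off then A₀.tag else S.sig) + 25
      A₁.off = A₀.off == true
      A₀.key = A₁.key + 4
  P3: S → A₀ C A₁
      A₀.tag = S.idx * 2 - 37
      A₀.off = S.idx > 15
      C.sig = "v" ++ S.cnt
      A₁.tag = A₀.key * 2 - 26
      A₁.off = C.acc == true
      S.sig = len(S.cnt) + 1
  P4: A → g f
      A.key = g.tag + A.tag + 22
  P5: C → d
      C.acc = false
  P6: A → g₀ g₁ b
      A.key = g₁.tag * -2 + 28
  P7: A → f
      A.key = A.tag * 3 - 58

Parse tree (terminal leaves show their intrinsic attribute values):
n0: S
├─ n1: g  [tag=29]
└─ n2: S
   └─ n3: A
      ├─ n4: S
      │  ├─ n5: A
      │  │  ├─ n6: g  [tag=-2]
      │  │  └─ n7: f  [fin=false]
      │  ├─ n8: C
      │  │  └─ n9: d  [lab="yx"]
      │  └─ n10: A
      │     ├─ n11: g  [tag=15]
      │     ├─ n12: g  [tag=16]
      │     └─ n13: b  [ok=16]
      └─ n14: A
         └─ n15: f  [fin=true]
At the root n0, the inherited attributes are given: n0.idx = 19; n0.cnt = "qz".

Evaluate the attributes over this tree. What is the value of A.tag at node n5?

1. n0.idx = 19  [given at root]
2. n0.cnt = "qz"  [given at root]
3. n1.tag = 29  [terminal]
4. n2.idx = 13  [len(S₀.cnt) + 11]
5. n2.cnt = "qzv"  [S₀.cnt ++ "v"]
6. n3.tag = 4  [S.idx - 9]
7. n3.off = false  [S.idx > 13]
8. n4.idx = 15  [A₀.tag + 11]
9. n4.cnt = "qv"  ["qv"]
10. n5.tag = -7  [S.idx * 2 - 37]
11. n5.off = false  [S.idx > 15]
12. n6.tag = -2  [terminal]
13. n7.fin = false  [terminal]
14. n5.key = 13  [g.tag + A.tag + 22]
15. n8.sig = "vqv"  ["v" ++ S.cnt]
16. n9.lab = "yx"  [terminal]
17. n8.acc = false  [false]
18. n10.tag = 0  [A₀.key * 2 - 26]
19. n10.off = false  [C.acc == true]
20. n11.tag = 15  [terminal]
21. n12.tag = 16  [terminal]
22. n13.ok = 16  [terminal]
23. n10.key = -4  [g₁.tag * -2 + 28]
24. n4.sig = 3  [len(S.cnt) + 1]
25. n14.tag = 28  [(if A₀.off then A₀.tag else S.sig) + 25]
26. n14.off = false  [A₀.off == true]
27. n15.fin = true  [terminal]
28. n14.key = 26  [A.tag * 3 - 58]
29. n3.key = 30  [A₁.key + 4]
30. n2.sig = 28  [A.key + S.idx - 15]
31. n0.sig = 3  [S₀.idx - 16]

-7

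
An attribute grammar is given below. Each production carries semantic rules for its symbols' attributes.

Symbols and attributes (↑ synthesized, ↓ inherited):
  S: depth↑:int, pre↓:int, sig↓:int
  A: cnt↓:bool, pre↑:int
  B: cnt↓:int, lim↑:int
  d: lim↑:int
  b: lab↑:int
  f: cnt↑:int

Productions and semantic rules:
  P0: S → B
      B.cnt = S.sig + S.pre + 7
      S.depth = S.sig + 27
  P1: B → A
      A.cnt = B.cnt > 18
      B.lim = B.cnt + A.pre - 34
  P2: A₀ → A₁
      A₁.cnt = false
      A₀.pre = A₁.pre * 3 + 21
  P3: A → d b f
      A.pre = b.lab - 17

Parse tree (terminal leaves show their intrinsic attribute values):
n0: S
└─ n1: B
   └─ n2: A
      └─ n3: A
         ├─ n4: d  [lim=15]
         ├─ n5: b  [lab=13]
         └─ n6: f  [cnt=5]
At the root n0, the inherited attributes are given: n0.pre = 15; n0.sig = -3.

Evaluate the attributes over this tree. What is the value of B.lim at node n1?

1. n0.pre = 15  [given at root]
2. n0.sig = -3  [given at root]
3. n1.cnt = 19  [S.sig + S.pre + 7]
4. n2.cnt = true  [B.cnt > 18]
5. n3.cnt = false  [false]
6. n4.lim = 15  [terminal]
7. n5.lab = 13  [terminal]
8. n6.cnt = 5  [terminal]
9. n3.pre = -4  [b.lab - 17]
10. n2.pre = 9  [A₁.pre * 3 + 21]
11. n1.lim = -6  [B.cnt + A.pre - 34]
12. n0.depth = 24  [S.sig + 27]

-6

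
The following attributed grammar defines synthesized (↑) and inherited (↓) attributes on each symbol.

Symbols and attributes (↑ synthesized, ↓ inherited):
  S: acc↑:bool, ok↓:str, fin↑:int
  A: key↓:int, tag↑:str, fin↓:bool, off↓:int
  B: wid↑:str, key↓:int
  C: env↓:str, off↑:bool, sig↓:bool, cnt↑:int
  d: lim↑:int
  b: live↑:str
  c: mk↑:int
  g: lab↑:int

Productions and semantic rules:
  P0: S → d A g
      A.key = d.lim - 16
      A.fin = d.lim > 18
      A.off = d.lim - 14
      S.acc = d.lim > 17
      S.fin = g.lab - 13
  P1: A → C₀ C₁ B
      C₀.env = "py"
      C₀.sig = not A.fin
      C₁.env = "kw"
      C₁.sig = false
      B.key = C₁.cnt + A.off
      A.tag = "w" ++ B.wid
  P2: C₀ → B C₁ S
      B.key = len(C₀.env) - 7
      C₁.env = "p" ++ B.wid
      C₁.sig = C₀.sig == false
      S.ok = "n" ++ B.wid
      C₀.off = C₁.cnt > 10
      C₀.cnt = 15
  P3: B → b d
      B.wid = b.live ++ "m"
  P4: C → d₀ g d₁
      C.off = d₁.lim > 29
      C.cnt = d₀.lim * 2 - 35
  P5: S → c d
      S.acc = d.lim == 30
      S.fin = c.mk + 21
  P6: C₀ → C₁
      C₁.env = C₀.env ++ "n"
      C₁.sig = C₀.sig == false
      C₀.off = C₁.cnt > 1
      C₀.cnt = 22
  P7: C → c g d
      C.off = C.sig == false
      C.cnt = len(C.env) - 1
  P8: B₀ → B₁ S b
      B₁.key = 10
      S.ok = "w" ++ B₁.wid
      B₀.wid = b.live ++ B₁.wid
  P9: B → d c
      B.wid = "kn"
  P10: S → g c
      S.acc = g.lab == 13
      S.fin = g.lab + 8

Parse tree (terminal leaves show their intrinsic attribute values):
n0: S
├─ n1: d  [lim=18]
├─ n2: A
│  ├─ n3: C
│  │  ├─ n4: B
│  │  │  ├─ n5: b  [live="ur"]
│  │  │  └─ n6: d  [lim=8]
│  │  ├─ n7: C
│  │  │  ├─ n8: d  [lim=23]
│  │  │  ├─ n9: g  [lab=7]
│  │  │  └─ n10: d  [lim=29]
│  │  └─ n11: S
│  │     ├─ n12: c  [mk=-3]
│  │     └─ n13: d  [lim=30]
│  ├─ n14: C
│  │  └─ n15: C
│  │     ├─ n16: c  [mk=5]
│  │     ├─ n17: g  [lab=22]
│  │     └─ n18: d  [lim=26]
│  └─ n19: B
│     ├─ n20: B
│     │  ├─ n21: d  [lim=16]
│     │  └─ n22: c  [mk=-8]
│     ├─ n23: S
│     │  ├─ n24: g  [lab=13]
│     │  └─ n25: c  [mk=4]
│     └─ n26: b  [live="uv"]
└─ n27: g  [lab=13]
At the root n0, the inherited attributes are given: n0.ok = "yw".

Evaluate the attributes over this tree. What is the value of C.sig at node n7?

false

1. n0.ok = "yw"  [given at root]
2. n1.lim = 18  [terminal]
3. n2.key = 2  [d.lim - 16]
4. n2.fin = false  [d.lim > 18]
5. n2.off = 4  [d.lim - 14]
6. n3.env = "py"  ["py"]
7. n3.sig = true  [not A.fin]
8. n4.key = -5  [len(C₀.env) - 7]
9. n5.live = "ur"  [terminal]
10. n6.lim = 8  [terminal]
11. n4.wid = "urm"  [b.live ++ "m"]
12. n7.env = "purm"  ["p" ++ B.wid]
13. n7.sig = false  [C₀.sig == false]
14. n8.lim = 23  [terminal]
15. n9.lab = 7  [terminal]
16. n10.lim = 29  [terminal]
17. n7.off = false  [d₁.lim > 29]
18. n7.cnt = 11  [d₀.lim * 2 - 35]
19. n11.ok = "nurm"  ["n" ++ B.wid]
20. n12.mk = -3  [terminal]
21. n13.lim = 30  [terminal]
22. n11.acc = true  [d.lim == 30]
23. n11.fin = 18  [c.mk + 21]
24. n3.off = true  [C₁.cnt > 10]
25. n3.cnt = 15  [15]
26. n14.env = "kw"  ["kw"]
27. n14.sig = false  [false]
28. n15.env = "kwn"  [C₀.env ++ "n"]
29. n15.sig = true  [C₀.sig == false]
30. n16.mk = 5  [terminal]
31. n17.lab = 22  [terminal]
32. n18.lim = 26  [terminal]
33. n15.off = false  [C.sig == false]
34. n15.cnt = 2  [len(C.env) - 1]
35. n14.off = true  [C₁.cnt > 1]
36. n14.cnt = 22  [22]
37. n19.key = 26  [C₁.cnt + A.off]
38. n20.key = 10  [10]
39. n21.lim = 16  [terminal]
40. n22.mk = -8  [terminal]
41. n20.wid = "kn"  ["kn"]
42. n23.ok = "wkn"  ["w" ++ B₁.wid]
43. n24.lab = 13  [terminal]
44. n25.mk = 4  [terminal]
45. n23.acc = true  [g.lab == 13]
46. n23.fin = 21  [g.lab + 8]
47. n26.live = "uv"  [terminal]
48. n19.wid = "uvkn"  [b.live ++ B₁.wid]
49. n2.tag = "wuvkn"  ["w" ++ B.wid]
50. n27.lab = 13  [terminal]
51. n0.acc = true  [d.lim > 17]
52. n0.fin = 0  [g.lab - 13]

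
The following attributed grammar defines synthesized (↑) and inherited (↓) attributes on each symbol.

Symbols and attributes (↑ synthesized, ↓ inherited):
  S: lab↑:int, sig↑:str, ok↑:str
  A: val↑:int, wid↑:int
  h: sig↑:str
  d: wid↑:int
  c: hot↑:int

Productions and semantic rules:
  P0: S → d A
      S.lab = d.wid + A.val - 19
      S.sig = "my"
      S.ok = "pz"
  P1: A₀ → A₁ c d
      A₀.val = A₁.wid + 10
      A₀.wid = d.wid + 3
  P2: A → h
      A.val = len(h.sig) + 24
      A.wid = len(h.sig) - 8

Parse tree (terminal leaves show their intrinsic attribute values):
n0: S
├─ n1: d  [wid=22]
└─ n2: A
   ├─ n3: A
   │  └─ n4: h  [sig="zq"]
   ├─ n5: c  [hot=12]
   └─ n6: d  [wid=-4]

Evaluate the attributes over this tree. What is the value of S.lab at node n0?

7

1. n1.wid = 22  [terminal]
2. n4.sig = "zq"  [terminal]
3. n3.val = 26  [len(h.sig) + 24]
4. n3.wid = -6  [len(h.sig) - 8]
5. n5.hot = 12  [terminal]
6. n6.wid = -4  [terminal]
7. n2.val = 4  [A₁.wid + 10]
8. n2.wid = -1  [d.wid + 3]
9. n0.lab = 7  [d.wid + A.val - 19]
10. n0.sig = "my"  ["my"]
11. n0.ok = "pz"  ["pz"]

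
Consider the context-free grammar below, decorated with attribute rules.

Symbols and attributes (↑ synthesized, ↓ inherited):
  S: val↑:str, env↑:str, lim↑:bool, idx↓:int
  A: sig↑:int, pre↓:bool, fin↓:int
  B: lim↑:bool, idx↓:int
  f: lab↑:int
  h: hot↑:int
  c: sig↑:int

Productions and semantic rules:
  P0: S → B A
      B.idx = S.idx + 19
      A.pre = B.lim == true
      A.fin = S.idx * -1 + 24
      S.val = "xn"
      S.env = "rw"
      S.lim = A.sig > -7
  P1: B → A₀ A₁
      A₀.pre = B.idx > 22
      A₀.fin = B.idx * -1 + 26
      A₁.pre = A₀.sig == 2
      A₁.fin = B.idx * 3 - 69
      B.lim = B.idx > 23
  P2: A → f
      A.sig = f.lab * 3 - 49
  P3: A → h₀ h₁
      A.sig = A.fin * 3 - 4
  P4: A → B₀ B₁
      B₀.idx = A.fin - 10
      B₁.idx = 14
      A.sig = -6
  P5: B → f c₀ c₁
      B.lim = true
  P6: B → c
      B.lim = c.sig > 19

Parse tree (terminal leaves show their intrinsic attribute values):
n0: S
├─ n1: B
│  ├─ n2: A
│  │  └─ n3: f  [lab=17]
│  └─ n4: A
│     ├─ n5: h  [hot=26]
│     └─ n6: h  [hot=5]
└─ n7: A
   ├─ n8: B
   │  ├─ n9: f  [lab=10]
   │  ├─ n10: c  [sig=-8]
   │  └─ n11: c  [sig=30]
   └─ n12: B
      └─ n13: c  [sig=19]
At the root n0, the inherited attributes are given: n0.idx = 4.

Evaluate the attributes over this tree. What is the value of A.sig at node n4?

-4

1. n0.idx = 4  [given at root]
2. n1.idx = 23  [S.idx + 19]
3. n2.pre = true  [B.idx > 22]
4. n2.fin = 3  [B.idx * -1 + 26]
5. n3.lab = 17  [terminal]
6. n2.sig = 2  [f.lab * 3 - 49]
7. n4.pre = true  [A₀.sig == 2]
8. n4.fin = 0  [B.idx * 3 - 69]
9. n5.hot = 26  [terminal]
10. n6.hot = 5  [terminal]
11. n4.sig = -4  [A.fin * 3 - 4]
12. n1.lim = false  [B.idx > 23]
13. n7.pre = false  [B.lim == true]
14. n7.fin = 20  [S.idx * -1 + 24]
15. n8.idx = 10  [A.fin - 10]
16. n9.lab = 10  [terminal]
17. n10.sig = -8  [terminal]
18. n11.sig = 30  [terminal]
19. n8.lim = true  [true]
20. n12.idx = 14  [14]
21. n13.sig = 19  [terminal]
22. n12.lim = false  [c.sig > 19]
23. n7.sig = -6  [-6]
24. n0.val = "xn"  ["xn"]
25. n0.env = "rw"  ["rw"]
26. n0.lim = true  [A.sig > -7]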